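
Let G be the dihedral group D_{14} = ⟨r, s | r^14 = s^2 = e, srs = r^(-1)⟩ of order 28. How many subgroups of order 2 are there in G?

|G| = 28 and 2 | 28, so subgroups of order 2 are possible by Lagrange.
The subgroups of order 2 are: {e, r^10s}; {e, r^11s}; {e, r^12s}; {e, r^13s}; … (15 in all).
So G has 15 subgroups of order 2.

15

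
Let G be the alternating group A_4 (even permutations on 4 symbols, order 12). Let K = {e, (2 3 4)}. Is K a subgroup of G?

(2 3 4) ∈ K but its inverse (2 4 3) ∉ K, so K is not a subgroup.

No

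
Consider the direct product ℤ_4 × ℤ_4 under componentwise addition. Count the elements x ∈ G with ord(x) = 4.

An element (a,b) has order lcm(ord(a), ord(b)); count pairs with lcm equal to 4.
Enumerating gives 12 such elements.

12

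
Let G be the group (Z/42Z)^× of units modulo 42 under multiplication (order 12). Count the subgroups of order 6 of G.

|G| = 12 and 6 | 12, so subgroups of order 6 are possible by Lagrange.
The subgroups of order 6 are: {1, 11, 23, 25, 29, 37}; {1, 13, 19, 25, 31, 37}; {1, 5, 17, 25, 37, 41}.
So G has 3 subgroups of order 6.

3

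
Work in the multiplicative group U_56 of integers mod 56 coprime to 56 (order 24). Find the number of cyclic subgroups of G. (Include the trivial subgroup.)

16

Each element a generates a cyclic subgroup ⟨a⟩; distinct elements may generate the same one (a cyclic group of order d has φ(d) generators).
Cyclic subgroups by order — order 1: 1; order 2: 7; order 3: 1; order 6: 7.
Total: 16.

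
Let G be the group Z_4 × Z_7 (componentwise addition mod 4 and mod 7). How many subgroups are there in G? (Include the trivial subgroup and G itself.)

|G| = 28, so by Lagrange every subgroup order divides 28. Divisors: 1, 2, 4, 7, 14, 28.
Subgroups by order — order 1: 1; order 2: 1; order 4: 1; order 7: 1; order 14: 1; order 28: 1.
Total: 1 + 1 + 1 + 1 + 1 + 1 = 6.

6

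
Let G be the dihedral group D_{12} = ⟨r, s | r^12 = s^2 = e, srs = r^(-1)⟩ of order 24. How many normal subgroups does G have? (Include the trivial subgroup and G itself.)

9

G has 34 subgroups. Checking conjugation-invariance by order — order 1: 1/1 normal; order 2: 1/13 normal; order 3: 1/1 normal; order 4: 1/7 normal; order 6: 1/5 normal; order 8: 0/3 normal; order 12: 3/3 normal; order 24: 1/1 normal.
Total normal subgroups: 9.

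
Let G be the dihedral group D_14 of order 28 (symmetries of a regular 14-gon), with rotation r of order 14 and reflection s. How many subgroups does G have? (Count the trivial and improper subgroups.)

28

|G| = 28, so by Lagrange every subgroup order divides 28. Divisors: 1, 2, 4, 7, 14, 28.
Subgroups by order — order 1: 1; order 2: 15; order 4: 7; order 7: 1; order 14: 3; order 28: 1.
Total: 1 + 15 + 7 + 1 + 3 + 1 = 28.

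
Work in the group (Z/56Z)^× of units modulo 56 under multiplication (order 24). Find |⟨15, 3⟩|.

|⟨15⟩| = 2 and |⟨3⟩| = 6, so |H| is a multiple of lcm(2, 6) = 6 and divides |G| = 24.
Closing under the operation: H = {1, 3, 5, 9, 13, 15, 19, 23, 25, 27, 39, 45}, so |H| = 12.

12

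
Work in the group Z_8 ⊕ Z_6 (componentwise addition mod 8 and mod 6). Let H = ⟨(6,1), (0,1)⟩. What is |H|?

|⟨(6,1)⟩| = 12 and |⟨(0,1)⟩| = 6, so |H| is a multiple of lcm(12, 6) = 12 and divides |G| = 48.
Closing under the operation: H = {(0,0), (0,1), (0,2), (0,3), (0,4), (0,5), (2,0), (2,1), (2,2), (2,3), (2,4), (2,5), (4,0), (4,1), (4,2), (4,3), (4,4), (4,5), (6,0), (6,1), (6,2), (6,3), (6,4), (6,5)}, so |H| = 24.

24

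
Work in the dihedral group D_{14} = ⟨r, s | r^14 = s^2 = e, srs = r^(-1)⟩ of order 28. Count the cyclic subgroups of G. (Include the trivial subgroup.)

A cyclic subgroup of order d is generated by each of its φ(d) elements of order d, so the cyclic subgroups of order d number (#elements of order d)/φ(d).
Cyclic subgroups by order — order 1: 1; order 2: 15; order 7: 1; order 14: 1.
Total: 18.

18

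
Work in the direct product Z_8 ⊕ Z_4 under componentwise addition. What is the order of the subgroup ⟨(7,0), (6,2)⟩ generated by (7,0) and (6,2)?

16

|⟨(7,0)⟩| = 8 and |⟨(6,2)⟩| = 4, so |H| is a multiple of lcm(8, 4) = 8 and divides |G| = 32.
Closing under the operation: H = {(0,0), (0,2), (1,0), (1,2), (2,0), (2,2), (3,0), (3,2), (4,0), (4,2), (5,0), (5,2), (6,0), (6,2), (7,0), (7,2)}, so |H| = 16.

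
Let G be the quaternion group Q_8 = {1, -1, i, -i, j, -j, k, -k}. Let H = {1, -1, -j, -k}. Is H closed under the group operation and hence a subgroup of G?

-k ∈ H but its inverse k ∉ H, so H is not a subgroup.

No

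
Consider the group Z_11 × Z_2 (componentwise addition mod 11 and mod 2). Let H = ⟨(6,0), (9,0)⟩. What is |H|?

|⟨(6,0)⟩| = 11 and |⟨(9,0)⟩| = 11, so |H| is a multiple of lcm(11, 11) = 11 and divides |G| = 22.
Closing under the operation: H = {(0,0), (1,0), (2,0), (3,0), (4,0), (5,0), (6,0), (7,0), (8,0), (9,0), (10,0)}, so |H| = 11.

11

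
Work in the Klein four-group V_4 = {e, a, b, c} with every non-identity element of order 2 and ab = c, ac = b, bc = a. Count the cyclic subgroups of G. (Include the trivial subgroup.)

4

A cyclic subgroup of order d is generated by each of its φ(d) elements of order d, so the cyclic subgroups of order d number (#elements of order d)/φ(d).
Cyclic subgroups by order — order 1: 1; order 2: 3.
Total: 4.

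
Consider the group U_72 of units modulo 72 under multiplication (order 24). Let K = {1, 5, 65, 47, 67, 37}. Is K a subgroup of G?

65 ∈ K but its inverse 41 ∉ K, so K is not a subgroup.

No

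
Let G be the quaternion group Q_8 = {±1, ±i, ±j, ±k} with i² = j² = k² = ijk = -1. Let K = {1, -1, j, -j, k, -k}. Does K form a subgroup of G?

|K| = 6 does not divide |G| = 8, so by Lagrange K is not a subgroup.

No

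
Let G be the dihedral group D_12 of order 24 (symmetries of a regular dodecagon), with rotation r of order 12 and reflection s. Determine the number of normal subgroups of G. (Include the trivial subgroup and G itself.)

G has 34 subgroups. Checking conjugation-invariance by order — order 1: 1/1 normal; order 2: 1/13 normal; order 3: 1/1 normal; order 4: 1/7 normal; order 6: 1/5 normal; order 8: 0/3 normal; order 12: 3/3 normal; order 24: 1/1 normal.
Total normal subgroups: 9.

9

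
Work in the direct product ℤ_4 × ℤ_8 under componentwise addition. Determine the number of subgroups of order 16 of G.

|G| = 32 and 16 | 32, so subgroups of order 16 are possible by Lagrange.
The subgroups of order 16 are: {(0,0), (0,1), (0,2), (0,3), (0,4), (0,5), (0,6), (0,7), (2,0), (2,1), (2,2), (2,3), (2,4), (2,5), (2,6), (2,7)}; {(0,0), (0,2), (0,4), (0,6), (1,0), (1,2), (1,4), (1,6), (2,0), (2,2), (2,4), (2,6), (3,0), (3,2), (3,4), (3,6)}; {(0,0), (0,2), (0,4), (0,6), (1,1), (1,3), (1,5), (1,7), (2,0), (2,2), (2,4), (2,6), (3,1), (3,3), (3,5), (3,7)}.
So G has 3 subgroups of order 16.

3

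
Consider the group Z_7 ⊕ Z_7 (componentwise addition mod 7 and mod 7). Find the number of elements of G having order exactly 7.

An element (a,b) has order lcm(ord(a), ord(b)); count pairs with lcm equal to 7.
Enumerating gives 48 such elements.

48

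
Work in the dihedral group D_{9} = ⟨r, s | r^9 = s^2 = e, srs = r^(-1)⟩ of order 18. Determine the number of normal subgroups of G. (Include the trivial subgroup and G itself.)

4

G has 16 subgroups. Checking conjugation-invariance by order — order 1: 1/1 normal; order 2: 0/9 normal; order 3: 1/1 normal; order 6: 0/3 normal; order 9: 1/1 normal; order 18: 1/1 normal.
Total normal subgroups: 4.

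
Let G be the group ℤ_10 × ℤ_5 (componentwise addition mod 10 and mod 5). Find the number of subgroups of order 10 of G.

6

|G| = 50 and 10 | 50, so subgroups of order 10 are possible by Lagrange.
The subgroups of order 10 are: {(0,0), (0,1), (0,2), (0,3), (0,4), (5,0), (5,1), (5,2), (5,3), (5,4)}; {(0,0), (1,0), (2,0), (3,0), (4,0), (5,0), (6,0), (7,0), (8,0), (9,0)}; {(0,0), (1,1), (2,2), (3,3), (4,4), (5,0), (6,1), (7,2), (8,3), (9,4)}; {(0,0), (1,2), (2,4), (3,1), (4,3), (5,0), (6,2), (7,4), (8,1), (9,3)}; … (6 in all).
So G has 6 subgroups of order 10.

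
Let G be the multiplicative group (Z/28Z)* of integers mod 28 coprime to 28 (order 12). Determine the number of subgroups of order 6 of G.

3

|G| = 12 and 6 | 12, so subgroups of order 6 are possible by Lagrange.
The subgroups of order 6 are: {1, 9, 11, 15, 23, 25}; {1, 5, 9, 13, 17, 25}; {1, 3, 9, 19, 25, 27}.
So G has 3 subgroups of order 6.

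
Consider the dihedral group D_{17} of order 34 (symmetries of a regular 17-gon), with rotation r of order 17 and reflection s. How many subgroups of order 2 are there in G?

17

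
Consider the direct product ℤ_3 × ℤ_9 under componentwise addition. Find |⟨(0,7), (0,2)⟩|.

9

|⟨(0,7)⟩| = 9 and |⟨(0,2)⟩| = 9, so |H| is a multiple of lcm(9, 9) = 9 and divides |G| = 27.
Closing under the operation: H = {(0,0), (0,1), (0,2), (0,3), (0,4), (0,5), (0,6), (0,7), (0,8)}, so |H| = 9.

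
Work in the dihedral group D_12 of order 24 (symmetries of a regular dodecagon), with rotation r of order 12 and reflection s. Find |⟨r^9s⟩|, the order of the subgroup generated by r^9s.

Computing powers of r^9s: the smallest k with (r^9s)^k = e is k = 2.

2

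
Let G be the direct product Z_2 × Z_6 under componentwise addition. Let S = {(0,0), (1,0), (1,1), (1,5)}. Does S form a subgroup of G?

Closure fails: (1,0) + (1,1) = (0,1) ∉ S. So S is not a subgroup.

No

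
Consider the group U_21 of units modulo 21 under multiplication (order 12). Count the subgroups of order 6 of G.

3

|G| = 12 and 6 | 12, so subgroups of order 6 are possible by Lagrange.
The subgroups of order 6 are: {1, 4, 10, 13, 16, 19}; {1, 2, 4, 8, 11, 16}; {1, 4, 5, 16, 17, 20}.
So G has 3 subgroups of order 6.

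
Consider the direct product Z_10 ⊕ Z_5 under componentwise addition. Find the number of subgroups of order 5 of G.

|G| = 50 and 5 | 50, so subgroups of order 5 are possible by Lagrange.
The subgroups of order 5 are: {(0,0), (0,1), (0,2), (0,3), (0,4)}; {(0,0), (2,0), (4,0), (6,0), (8,0)}; {(0,0), (2,1), (4,2), (6,3), (8,4)}; {(0,0), (2,2), (4,4), (6,1), (8,3)}; … (6 in all).
So G has 6 subgroups of order 5.

6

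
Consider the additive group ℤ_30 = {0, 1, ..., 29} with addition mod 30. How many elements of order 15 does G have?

In a cyclic group of order 30, the number of elements of order d (for d | 30) is φ(d).
φ(15) = 8.

8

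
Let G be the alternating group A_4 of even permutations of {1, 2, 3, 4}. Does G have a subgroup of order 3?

Yes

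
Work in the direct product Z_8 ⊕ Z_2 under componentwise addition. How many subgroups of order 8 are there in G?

3

|G| = 16 and 8 | 16, so subgroups of order 8 are possible by Lagrange.
The subgroups of order 8 are: {(0,0), (0,1), (2,0), (2,1), (4,0), (4,1), (6,0), (6,1)}; {(0,0), (1,0), (2,0), (3,0), (4,0), (5,0), (6,0), (7,0)}; {(0,0), (1,1), (2,0), (3,1), (4,0), (5,1), (6,0), (7,1)}.
So G has 3 subgroups of order 8.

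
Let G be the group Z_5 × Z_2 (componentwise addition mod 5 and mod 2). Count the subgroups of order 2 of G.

|G| = 10 and 2 | 10, so subgroups of order 2 are possible by Lagrange.
The subgroups of order 2 are: {(0,0), (0,1)}.
So G has 1 subgroup of order 2.

1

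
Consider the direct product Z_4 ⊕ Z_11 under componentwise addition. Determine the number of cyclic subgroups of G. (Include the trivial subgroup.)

6

Group the elements of G by the cyclic subgroup they generate; each cyclic subgroup of order d accounts for φ(d) elements.
Cyclic subgroups by order — order 1: 1; order 2: 1; order 4: 1; order 11: 1; order 22: 1; order 44: 1.
Total: 6.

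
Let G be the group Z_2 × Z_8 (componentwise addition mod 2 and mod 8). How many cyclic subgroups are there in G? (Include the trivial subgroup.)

Each element a generates a cyclic subgroup ⟨a⟩; distinct elements may generate the same one (a cyclic group of order d has φ(d) generators).
Cyclic subgroups by order — order 1: 1; order 2: 3; order 4: 2; order 8: 2.
Total: 8.

8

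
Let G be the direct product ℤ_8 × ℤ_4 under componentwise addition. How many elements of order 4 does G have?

An element (a,b) has order lcm(ord(a), ord(b)); count pairs with lcm equal to 4.
Enumerating gives 12 such elements.

12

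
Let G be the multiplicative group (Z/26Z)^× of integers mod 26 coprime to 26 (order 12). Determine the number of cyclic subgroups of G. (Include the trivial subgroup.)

Each element a generates a cyclic subgroup ⟨a⟩; distinct elements may generate the same one (a cyclic group of order d has φ(d) generators).
Cyclic subgroups by order — order 1: 1; order 2: 1; order 3: 1; order 4: 1; order 6: 1; order 12: 1.
Total: 6.

6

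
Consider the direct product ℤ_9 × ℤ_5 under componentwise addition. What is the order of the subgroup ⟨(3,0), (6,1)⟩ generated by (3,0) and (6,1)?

15

|⟨(3,0)⟩| = 3 and |⟨(6,1)⟩| = 15, so |H| is a multiple of lcm(3, 15) = 15 and divides |G| = 45.
Closing under the operation: H = {(0,0), (0,1), (0,2), (0,3), (0,4), (3,0), (3,1), (3,2), (3,3), (3,4), (6,0), (6,1), (6,2), (6,3), (6,4)}, so |H| = 15.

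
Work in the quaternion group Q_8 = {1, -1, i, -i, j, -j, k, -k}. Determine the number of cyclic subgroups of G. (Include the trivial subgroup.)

5

Group the elements of G by the cyclic subgroup they generate; each cyclic subgroup of order d accounts for φ(d) elements.
Cyclic subgroups by order — order 1: 1; order 2: 1; order 4: 3.
Total: 5.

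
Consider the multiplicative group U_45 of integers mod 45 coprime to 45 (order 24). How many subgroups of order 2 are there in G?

3

|G| = 24 and 2 | 24, so subgroups of order 2 are possible by Lagrange.
The subgroups of order 2 are: {1, 19}; {1, 26}; {1, 44}.
So G has 3 subgroups of order 2.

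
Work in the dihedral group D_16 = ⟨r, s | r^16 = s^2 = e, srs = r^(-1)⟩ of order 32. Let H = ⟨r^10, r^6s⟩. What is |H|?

16

|⟨r^10⟩| = 8 and |⟨r^6s⟩| = 2, so |H| is a multiple of lcm(8, 2) = 8 and divides |G| = 32.
Closing under the operation: H = {e, r^2, r^4, r^6, r^8, r^10, r^12, r^14, s, r^2s, r^4s, r^6s, r^8s, r^10s, r^12s, r^14s}, so |H| = 16.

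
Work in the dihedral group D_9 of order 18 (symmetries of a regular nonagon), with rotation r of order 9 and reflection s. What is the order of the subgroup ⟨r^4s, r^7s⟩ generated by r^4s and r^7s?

6

|⟨r^4s⟩| = 2 and |⟨r^7s⟩| = 2, so |H| is a multiple of lcm(2, 2) = 2 and divides |G| = 18.
Closing under the operation: H = {e, r^3, r^6, rs, r^4s, r^7s}, so |H| = 6.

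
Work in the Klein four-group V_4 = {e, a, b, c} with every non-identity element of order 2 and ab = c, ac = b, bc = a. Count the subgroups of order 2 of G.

|G| = 4 and 2 | 4, so subgroups of order 2 are possible by Lagrange.
The subgroups of order 2 are: {e, a}; {e, b}; {e, c}.
So G has 3 subgroups of order 2.

3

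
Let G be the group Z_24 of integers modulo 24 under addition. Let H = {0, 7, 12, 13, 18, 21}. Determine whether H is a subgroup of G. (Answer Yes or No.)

No

18 ∈ H but its inverse 6 ∉ H, so H is not a subgroup.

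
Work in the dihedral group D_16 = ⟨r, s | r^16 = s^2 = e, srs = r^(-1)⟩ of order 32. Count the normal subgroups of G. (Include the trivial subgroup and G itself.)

G has 36 subgroups. Checking conjugation-invariance by order — order 1: 1/1 normal; order 2: 1/17 normal; order 4: 1/9 normal; order 8: 1/5 normal; order 16: 3/3 normal; order 32: 1/1 normal.
Total normal subgroups: 8.

8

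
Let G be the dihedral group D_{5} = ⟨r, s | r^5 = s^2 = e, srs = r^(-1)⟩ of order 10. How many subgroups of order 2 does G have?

5

|G| = 10 and 2 | 10, so subgroups of order 2 are possible by Lagrange.
The subgroups of order 2 are: {e, r^2s}; {e, r^3s}; {e, r^4s}; {e, rs}; … (5 in all).
So G has 5 subgroups of order 2.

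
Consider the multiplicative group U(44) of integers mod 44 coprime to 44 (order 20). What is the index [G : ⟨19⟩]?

|⟨19⟩| = 10 and |G| = 20.
By Lagrange, [G : H] = |G|/|H| = 20/10 = 2.

2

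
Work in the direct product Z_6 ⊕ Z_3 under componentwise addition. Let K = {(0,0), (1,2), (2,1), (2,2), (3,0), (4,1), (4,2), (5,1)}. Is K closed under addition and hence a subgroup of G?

No

|K| = 8 does not divide |G| = 18, so by Lagrange K is not a subgroup.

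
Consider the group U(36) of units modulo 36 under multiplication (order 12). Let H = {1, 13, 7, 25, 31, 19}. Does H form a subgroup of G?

Yes

|H| = 6 divides |G| = 12, consistent with Lagrange.
H contains the identity, every element's inverse is in H, and H is closed under ·: it is a subgroup.
In fact H = ⟨7⟩.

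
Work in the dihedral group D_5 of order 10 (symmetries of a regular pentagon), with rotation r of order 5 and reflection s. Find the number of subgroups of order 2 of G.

5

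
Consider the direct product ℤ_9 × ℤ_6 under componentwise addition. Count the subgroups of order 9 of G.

4

|G| = 54 and 9 | 54, so subgroups of order 9 are possible by Lagrange.
The subgroups of order 9 are: {(0,0), (0,2), (0,4), (3,0), (3,2), (3,4), (6,0), (6,2), (6,4)}; {(0,0), (1,0), (2,0), (3,0), (4,0), (5,0), (6,0), (7,0), (8,0)}; {(0,0), (1,2), (2,4), (3,0), (4,2), (5,4), (6,0), (7,2), (8,4)}; {(0,0), (1,4), (2,2), (3,0), (4,4), (5,2), (6,0), (7,4), (8,2)}.
So G has 4 subgroups of order 9.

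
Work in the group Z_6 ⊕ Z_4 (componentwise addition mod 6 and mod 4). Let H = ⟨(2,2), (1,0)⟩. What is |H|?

12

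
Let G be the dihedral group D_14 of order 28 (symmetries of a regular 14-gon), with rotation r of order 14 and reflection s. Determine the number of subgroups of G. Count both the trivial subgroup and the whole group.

28

|G| = 28, so by Lagrange every subgroup order divides 28. Divisors: 1, 2, 4, 7, 14, 28.
Subgroups by order — order 1: 1; order 2: 15; order 4: 7; order 7: 1; order 14: 3; order 28: 1.
Total: 1 + 15 + 7 + 1 + 3 + 1 = 28.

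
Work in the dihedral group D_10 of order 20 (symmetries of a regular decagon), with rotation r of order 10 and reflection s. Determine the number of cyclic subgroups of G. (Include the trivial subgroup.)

Each element a generates a cyclic subgroup ⟨a⟩; distinct elements may generate the same one (a cyclic group of order d has φ(d) generators).
Cyclic subgroups by order — order 1: 1; order 2: 11; order 5: 1; order 10: 1.
Total: 14.

14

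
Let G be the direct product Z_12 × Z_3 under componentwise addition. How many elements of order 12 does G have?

An element (a,b) has order lcm(ord(a), ord(b)); count pairs with lcm equal to 12.
Enumerating gives 16 such elements.

16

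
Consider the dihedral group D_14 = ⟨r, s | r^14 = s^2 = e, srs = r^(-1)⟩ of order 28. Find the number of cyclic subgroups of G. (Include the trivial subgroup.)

18

Group the elements of G by the cyclic subgroup they generate; each cyclic subgroup of order d accounts for φ(d) elements.
Cyclic subgroups by order — order 1: 1; order 2: 15; order 7: 1; order 14: 1.
Total: 18.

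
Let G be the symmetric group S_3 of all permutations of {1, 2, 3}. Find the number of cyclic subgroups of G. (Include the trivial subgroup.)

5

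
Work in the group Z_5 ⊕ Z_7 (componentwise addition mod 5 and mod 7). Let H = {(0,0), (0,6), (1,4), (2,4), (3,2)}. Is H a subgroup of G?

(2,4) ∈ H but its inverse (3,3) ∉ H, so H is not a subgroup.

No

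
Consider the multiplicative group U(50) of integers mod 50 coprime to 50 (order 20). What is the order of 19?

10

Compute successive powers of 19 mod 50: 19, 11, 9, 21, 49, 31, 39, 41, …; 19^10 ≡ 1 (mod 50).
So |⟨19⟩| = 10.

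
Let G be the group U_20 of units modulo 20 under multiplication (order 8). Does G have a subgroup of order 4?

Yes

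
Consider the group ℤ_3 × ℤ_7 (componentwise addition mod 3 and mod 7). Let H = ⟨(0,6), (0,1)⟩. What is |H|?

7

|⟨(0,6)⟩| = 7 and |⟨(0,1)⟩| = 7, so |H| is a multiple of lcm(7, 7) = 7 and divides |G| = 21.
Closing under the operation: H = {(0,0), (0,1), (0,2), (0,3), (0,4), (0,5), (0,6)}, so |H| = 7.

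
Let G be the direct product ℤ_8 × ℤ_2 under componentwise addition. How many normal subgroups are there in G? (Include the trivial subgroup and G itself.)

11

G is abelian, so every subgroup is normal.
G has 11 subgroups in total, hence 11 normal subgroups.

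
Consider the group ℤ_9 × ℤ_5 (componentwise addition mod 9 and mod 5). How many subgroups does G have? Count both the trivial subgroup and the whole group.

6

|G| = 45, so by Lagrange every subgroup order divides 45. Divisors: 1, 3, 5, 9, 15, 45.
Subgroups by order — order 1: 1; order 3: 1; order 5: 1; order 9: 1; order 15: 1; order 45: 1.
Total: 1 + 1 + 1 + 1 + 1 + 1 = 6.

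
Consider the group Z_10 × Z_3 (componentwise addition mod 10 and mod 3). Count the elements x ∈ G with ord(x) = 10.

An element (a,b) has order lcm(ord(a), ord(b)); count pairs with lcm equal to 10.
Enumerating gives 4 such elements.

4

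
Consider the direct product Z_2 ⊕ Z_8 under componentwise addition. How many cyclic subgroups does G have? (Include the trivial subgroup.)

8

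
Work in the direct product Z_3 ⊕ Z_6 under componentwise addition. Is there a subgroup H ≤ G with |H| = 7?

No

7 does not divide |G| = 18, so by Lagrange no subgroup of order 7 exists.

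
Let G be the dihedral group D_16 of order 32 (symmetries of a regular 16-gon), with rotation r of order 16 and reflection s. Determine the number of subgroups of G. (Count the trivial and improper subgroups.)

36

|G| = 32, so by Lagrange every subgroup order divides 32. Divisors: 1, 2, 4, 8, 16, 32.
Subgroups by order — order 1: 1; order 2: 17; order 4: 9; order 8: 5; order 16: 3; order 32: 1.
Total: 1 + 17 + 9 + 5 + 3 + 1 = 36.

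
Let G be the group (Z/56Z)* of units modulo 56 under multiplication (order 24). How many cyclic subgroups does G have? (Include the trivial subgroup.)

16

Each element a generates a cyclic subgroup ⟨a⟩; distinct elements may generate the same one (a cyclic group of order d has φ(d) generators).
Cyclic subgroups by order — order 1: 1; order 2: 7; order 3: 1; order 6: 7.
Total: 16.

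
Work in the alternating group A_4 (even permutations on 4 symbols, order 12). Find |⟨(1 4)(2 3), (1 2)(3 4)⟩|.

4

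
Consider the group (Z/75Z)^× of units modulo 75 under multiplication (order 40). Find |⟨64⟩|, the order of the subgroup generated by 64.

Compute successive powers of 64 mod 75: 64, 46, 19, 16, 49, 61, 4, 31, …; 64^10 ≡ 1 (mod 75).
So |⟨64⟩| = 10.

10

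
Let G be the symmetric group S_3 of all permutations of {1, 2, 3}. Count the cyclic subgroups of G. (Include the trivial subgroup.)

5

Group the elements of G by the cyclic subgroup they generate; each cyclic subgroup of order d accounts for φ(d) elements.
Cyclic subgroups by order — order 1: 1; order 2: 3; order 3: 1.
Total: 5.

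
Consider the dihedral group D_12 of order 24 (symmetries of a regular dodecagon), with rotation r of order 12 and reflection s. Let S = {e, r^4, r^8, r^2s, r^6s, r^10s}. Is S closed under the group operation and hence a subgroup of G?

|S| = 6 divides |G| = 24, consistent with Lagrange.
S contains the identity, every element's inverse is in S, and S is closed under ·: it is a subgroup.

Yes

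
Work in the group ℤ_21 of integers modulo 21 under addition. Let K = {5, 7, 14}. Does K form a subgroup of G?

No

The identity 0 ∉ K, so K is not a subgroup.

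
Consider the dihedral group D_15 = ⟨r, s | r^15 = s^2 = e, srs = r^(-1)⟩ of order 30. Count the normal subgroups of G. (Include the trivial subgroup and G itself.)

5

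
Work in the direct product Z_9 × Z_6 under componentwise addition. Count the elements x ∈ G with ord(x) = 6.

An element (a,b) has order lcm(ord(a), ord(b)); count pairs with lcm equal to 6.
Enumerating gives 8 such elements.

8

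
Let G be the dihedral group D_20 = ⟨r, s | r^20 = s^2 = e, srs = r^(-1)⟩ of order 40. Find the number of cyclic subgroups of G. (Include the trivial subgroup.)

26

Group the elements of G by the cyclic subgroup they generate; each cyclic subgroup of order d accounts for φ(d) elements.
Cyclic subgroups by order — order 1: 1; order 2: 21; order 4: 1; order 5: 1; order 10: 1; order 20: 1.
Total: 26.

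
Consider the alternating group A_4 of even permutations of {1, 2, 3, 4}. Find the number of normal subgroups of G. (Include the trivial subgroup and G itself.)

3

G has 10 subgroups. Checking conjugation-invariance by order — order 1: 1/1 normal; order 2: 0/3 normal; order 3: 0/4 normal; order 4: 1/1 normal; order 12: 1/1 normal.
Total normal subgroups: 3.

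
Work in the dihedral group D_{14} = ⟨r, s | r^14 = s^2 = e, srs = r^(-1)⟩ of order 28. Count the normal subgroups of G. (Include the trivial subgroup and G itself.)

G has 28 subgroups. Checking conjugation-invariance by order — order 1: 1/1 normal; order 2: 1/15 normal; order 4: 0/7 normal; order 7: 1/1 normal; order 14: 3/3 normal; order 28: 1/1 normal.
Total normal subgroups: 7.

7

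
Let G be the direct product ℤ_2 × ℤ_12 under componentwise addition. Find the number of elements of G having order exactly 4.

4

An element (a,b) has order lcm(ord(a), ord(b)); count pairs with lcm equal to 4.
Enumerating gives 4 such elements.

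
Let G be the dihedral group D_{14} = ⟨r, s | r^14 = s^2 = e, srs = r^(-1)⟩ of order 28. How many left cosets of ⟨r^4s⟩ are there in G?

|⟨r^4s⟩| = 2 and |G| = 28.
By Lagrange, [G : H] = |G|/|H| = 28/2 = 14.

14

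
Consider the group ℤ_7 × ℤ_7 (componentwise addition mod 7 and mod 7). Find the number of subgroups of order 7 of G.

|G| = 49 and 7 | 49, so subgroups of order 7 are possible by Lagrange.
The subgroups of order 7 are: {(0,0), (0,1), (0,2), (0,3), (0,4), (0,5), (0,6)}; {(0,0), (1,0), (2,0), (3,0), (4,0), (5,0), (6,0)}; {(0,0), (1,1), (2,2), (3,3), (4,4), (5,5), (6,6)}; {(0,0), (1,2), (2,4), (3,6), (4,1), (5,3), (6,5)}; … (8 in all).
So G has 8 subgroups of order 7.

8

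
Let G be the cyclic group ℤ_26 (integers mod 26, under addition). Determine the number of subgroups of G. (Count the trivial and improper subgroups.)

4

Subgroups of the cyclic group ℤ_26 correspond bijectively to divisors of 26.
Divisors of 26: 1, 2, 13, 26.
So ℤ_26 has 4 subgroups.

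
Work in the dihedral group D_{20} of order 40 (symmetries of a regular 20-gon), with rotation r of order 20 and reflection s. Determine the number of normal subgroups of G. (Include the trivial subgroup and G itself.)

G has 48 subgroups. Checking conjugation-invariance by order — order 1: 1/1 normal; order 2: 1/21 normal; order 4: 1/11 normal; order 5: 1/1 normal; order 8: 0/5 normal; order 10: 1/5 normal; order 20: 3/3 normal; order 40: 1/1 normal.
Total normal subgroups: 9.

9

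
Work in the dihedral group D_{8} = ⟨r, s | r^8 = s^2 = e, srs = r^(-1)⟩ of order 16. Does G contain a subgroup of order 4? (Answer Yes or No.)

Yes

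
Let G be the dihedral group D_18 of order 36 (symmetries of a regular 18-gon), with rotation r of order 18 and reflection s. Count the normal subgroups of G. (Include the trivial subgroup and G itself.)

G has 45 subgroups. Checking conjugation-invariance by order — order 1: 1/1 normal; order 2: 1/19 normal; order 3: 1/1 normal; order 4: 0/9 normal; order 6: 1/7 normal; order 9: 1/1 normal; order 12: 0/3 normal; order 18: 3/3 normal; order 36: 1/1 normal.
Total normal subgroups: 9.

9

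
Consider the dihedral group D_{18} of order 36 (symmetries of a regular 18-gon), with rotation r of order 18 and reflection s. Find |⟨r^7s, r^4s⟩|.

|⟨r^7s⟩| = 2 and |⟨r^4s⟩| = 2, so |H| is a multiple of lcm(2, 2) = 2 and divides |G| = 36.
Closing under the operation: H = {e, r^3, r^6, r^9, r^12, r^15, rs, r^4s, r^7s, r^10s, r^13s, r^16s}, so |H| = 12.

12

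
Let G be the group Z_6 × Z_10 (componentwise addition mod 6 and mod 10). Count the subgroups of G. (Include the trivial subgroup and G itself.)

|G| = 60, so by Lagrange every subgroup order divides 60. Divisors: 1, 2, 3, 4, 5, 6, 10, 12, 15, 20, 30, 60.
Subgroups by order — order 1: 1; order 2: 3; order 3: 1; order 4: 1; order 5: 1; order 6: 3; order 10: 3; order 12: 1; order 15: 1; order 20: 1; order 30: 3; order 60: 1.
Total: 1 + 3 + 1 + 1 + 1 + 3 + 3 + 1 + 1 + 1 + 3 + 1 = 20.

20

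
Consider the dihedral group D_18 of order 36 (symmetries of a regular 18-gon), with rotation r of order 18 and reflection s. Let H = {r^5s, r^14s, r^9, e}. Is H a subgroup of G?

|H| = 4 divides |G| = 36, consistent with Lagrange.
H contains the identity, every element's inverse is in H, and H is closed under ·: it is a subgroup.

Yes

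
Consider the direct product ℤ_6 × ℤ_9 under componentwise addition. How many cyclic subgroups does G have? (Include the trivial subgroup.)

16

Group the elements of G by the cyclic subgroup they generate; each cyclic subgroup of order d accounts for φ(d) elements.
Cyclic subgroups by order — order 1: 1; order 2: 1; order 3: 4; order 6: 4; order 9: 3; order 18: 3.
Total: 16.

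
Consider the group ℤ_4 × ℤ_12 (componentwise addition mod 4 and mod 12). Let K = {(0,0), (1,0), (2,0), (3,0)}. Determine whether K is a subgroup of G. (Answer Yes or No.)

Yes

|K| = 4 divides |G| = 48, consistent with Lagrange.
K contains the identity, every element's inverse is in K, and K is closed under +: it is a subgroup.
In fact K = ⟨(1,0)⟩.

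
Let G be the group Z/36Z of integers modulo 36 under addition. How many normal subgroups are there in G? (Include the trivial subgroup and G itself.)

9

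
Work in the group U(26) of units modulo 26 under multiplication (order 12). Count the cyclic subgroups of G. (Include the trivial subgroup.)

6

A cyclic subgroup of order d is generated by each of its φ(d) elements of order d, so the cyclic subgroups of order d number (#elements of order d)/φ(d).
Cyclic subgroups by order — order 1: 1; order 2: 1; order 3: 1; order 4: 1; order 6: 1; order 12: 1.
Total: 6.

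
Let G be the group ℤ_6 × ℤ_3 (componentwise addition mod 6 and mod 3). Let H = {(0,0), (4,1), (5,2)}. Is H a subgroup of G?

(5,2) ∈ H but its inverse (1,1) ∉ H, so H is not a subgroup.

No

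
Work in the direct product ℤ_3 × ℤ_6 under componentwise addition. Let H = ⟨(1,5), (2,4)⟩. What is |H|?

6

|⟨(1,5)⟩| = 6 and |⟨(2,4)⟩| = 3, so |H| is a multiple of lcm(6, 3) = 6 and divides |G| = 18.
Closing under the operation: H = {(0,0), (0,3), (1,2), (1,5), (2,1), (2,4)}, so |H| = 6.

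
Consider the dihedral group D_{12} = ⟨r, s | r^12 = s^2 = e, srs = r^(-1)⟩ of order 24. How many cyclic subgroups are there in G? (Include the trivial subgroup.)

A cyclic subgroup of order d is generated by each of its φ(d) elements of order d, so the cyclic subgroups of order d number (#elements of order d)/φ(d).
Cyclic subgroups by order — order 1: 1; order 2: 13; order 3: 1; order 4: 1; order 6: 1; order 12: 1.
Total: 18.

18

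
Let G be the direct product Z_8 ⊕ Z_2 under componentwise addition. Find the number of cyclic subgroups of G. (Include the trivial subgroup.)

8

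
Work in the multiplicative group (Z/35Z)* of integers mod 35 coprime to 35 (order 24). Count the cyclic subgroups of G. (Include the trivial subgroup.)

A cyclic subgroup of order d is generated by each of its φ(d) elements of order d, so the cyclic subgroups of order d number (#elements of order d)/φ(d).
Cyclic subgroups by order — order 1: 1; order 2: 3; order 3: 1; order 4: 2; order 6: 3; order 12: 2.
Total: 12.

12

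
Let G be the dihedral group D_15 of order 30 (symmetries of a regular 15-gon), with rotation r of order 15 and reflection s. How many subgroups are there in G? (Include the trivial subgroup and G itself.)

|G| = 30, so by Lagrange every subgroup order divides 30. Divisors: 1, 2, 3, 5, 6, 10, 15, 30.
Subgroups by order — order 1: 1; order 2: 15; order 3: 1; order 5: 1; order 6: 5; order 10: 3; order 15: 1; order 30: 1.
Total: 1 + 15 + 1 + 1 + 5 + 3 + 1 + 1 = 28.

28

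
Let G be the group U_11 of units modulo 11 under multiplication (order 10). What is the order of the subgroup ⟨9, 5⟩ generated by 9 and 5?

5

|⟨9⟩| = 5 and |⟨5⟩| = 5, so |H| is a multiple of lcm(5, 5) = 5 and divides |G| = 10.
Closing under the operation: H = {1, 3, 4, 5, 9}, so |H| = 5.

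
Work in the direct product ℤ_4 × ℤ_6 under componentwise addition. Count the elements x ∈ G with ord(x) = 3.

An element (a,b) has order lcm(ord(a), ord(b)); count pairs with lcm equal to 3.
Enumerating gives 2 such elements.

2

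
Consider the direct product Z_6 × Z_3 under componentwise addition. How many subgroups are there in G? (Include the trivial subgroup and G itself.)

12

|G| = 18, so by Lagrange every subgroup order divides 18. Divisors: 1, 2, 3, 6, 9, 18.
Subgroups by order — order 1: 1; order 2: 1; order 3: 4; order 6: 4; order 9: 1; order 18: 1.
Total: 1 + 1 + 4 + 4 + 1 + 1 = 12.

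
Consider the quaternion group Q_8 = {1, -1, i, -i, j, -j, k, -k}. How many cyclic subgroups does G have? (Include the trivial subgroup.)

5

A cyclic subgroup of order d is generated by each of its φ(d) elements of order d, so the cyclic subgroups of order d number (#elements of order d)/φ(d).
Cyclic subgroups by order — order 1: 1; order 2: 1; order 4: 3.
Total: 5.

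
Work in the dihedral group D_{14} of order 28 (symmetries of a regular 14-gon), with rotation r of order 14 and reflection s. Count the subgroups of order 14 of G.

|G| = 28 and 14 | 28, so subgroups of order 14 are possible by Lagrange.
The subgroups of order 14 are: {e, r, r^2, r^3, r^4, r^5, r^6, r^7, r^8, r^9, r^10, r^11, r^12, r^13}; {e, r^2, r^4, r^6, r^8, r^10, r^12, s, r^2s, r^4s, r^6s, r^8s, r^10s, r^12s}; {e, r^2, r^4, r^6, r^8, r^10, r^12, rs, r^3s, r^5s, r^7s, r^9s, r^11s, r^13s}.
So G has 3 subgroups of order 14.

3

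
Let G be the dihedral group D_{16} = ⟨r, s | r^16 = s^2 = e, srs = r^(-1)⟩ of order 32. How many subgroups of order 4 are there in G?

9

|G| = 32 and 4 | 32, so subgroups of order 4 are possible by Lagrange.
The subgroups of order 4 are: {e, r^8, r^2s, r^10s}; {e, r^8, r^3s, r^11s}; {e, r^4, r^8, r^12}; {e, r^8, r^4s, r^12s}; … (9 in all).
So G has 9 subgroups of order 4.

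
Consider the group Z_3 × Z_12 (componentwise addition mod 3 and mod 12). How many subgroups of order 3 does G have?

|G| = 36 and 3 | 36, so subgroups of order 3 are possible by Lagrange.
The subgroups of order 3 are: {(0,0), (0,4), (0,8)}; {(0,0), (1,0), (2,0)}; {(0,0), (1,4), (2,8)}; {(0,0), (1,8), (2,4)}.
So G has 4 subgroups of order 3.

4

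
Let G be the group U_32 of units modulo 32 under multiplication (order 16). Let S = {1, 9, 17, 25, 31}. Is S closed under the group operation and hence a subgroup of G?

No

|S| = 5 does not divide |G| = 16, so by Lagrange S is not a subgroup.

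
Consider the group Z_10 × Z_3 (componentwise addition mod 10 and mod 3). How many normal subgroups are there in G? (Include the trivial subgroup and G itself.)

8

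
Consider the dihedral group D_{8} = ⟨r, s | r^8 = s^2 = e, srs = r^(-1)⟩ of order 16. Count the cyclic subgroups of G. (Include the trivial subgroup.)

12

Each element a generates a cyclic subgroup ⟨a⟩; distinct elements may generate the same one (a cyclic group of order d has φ(d) generators).
Cyclic subgroups by order — order 1: 1; order 2: 9; order 4: 1; order 8: 1.
Total: 12.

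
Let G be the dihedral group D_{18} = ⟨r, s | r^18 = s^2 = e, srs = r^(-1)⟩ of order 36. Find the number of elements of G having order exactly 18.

The elements of order 18 are: r, r^5, r^7, r^11, r^13, r^17.
That's 6.

6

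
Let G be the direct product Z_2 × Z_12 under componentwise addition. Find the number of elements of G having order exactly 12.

8

An element (a,b) has order lcm(ord(a), ord(b)); count pairs with lcm equal to 12.
Enumerating gives 8 such elements.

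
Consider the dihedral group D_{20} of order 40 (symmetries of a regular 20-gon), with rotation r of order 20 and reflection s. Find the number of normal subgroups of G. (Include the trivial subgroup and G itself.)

G has 48 subgroups. Checking conjugation-invariance by order — order 1: 1/1 normal; order 2: 1/21 normal; order 4: 1/11 normal; order 5: 1/1 normal; order 8: 0/5 normal; order 10: 1/5 normal; order 20: 3/3 normal; order 40: 1/1 normal.
Total normal subgroups: 9.

9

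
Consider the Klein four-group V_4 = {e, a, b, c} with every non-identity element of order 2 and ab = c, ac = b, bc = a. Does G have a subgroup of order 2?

Yes

2 | 4. A subgroup of order 2 is {e, a}.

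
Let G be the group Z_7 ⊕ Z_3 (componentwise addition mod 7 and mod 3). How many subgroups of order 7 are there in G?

|G| = 21 and 7 | 21, so subgroups of order 7 are possible by Lagrange.
The subgroups of order 7 are: {(0,0), (1,0), (2,0), (3,0), (4,0), (5,0), (6,0)}.
So G has 1 subgroup of order 7.

1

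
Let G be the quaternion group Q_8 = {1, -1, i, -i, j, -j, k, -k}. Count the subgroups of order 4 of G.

3

|G| = 8 and 4 | 8, so subgroups of order 4 are possible by Lagrange.
The subgroups of order 4 are: {1, -1, i, -i}; {1, -1, j, -j}; {1, -1, k, -k}.
So G has 3 subgroups of order 4.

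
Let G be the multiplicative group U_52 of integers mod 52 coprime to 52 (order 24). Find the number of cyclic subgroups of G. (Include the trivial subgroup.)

Each element a generates a cyclic subgroup ⟨a⟩; distinct elements may generate the same one (a cyclic group of order d has φ(d) generators).
Cyclic subgroups by order — order 1: 1; order 2: 3; order 3: 1; order 4: 2; order 6: 3; order 12: 2.
Total: 12.

12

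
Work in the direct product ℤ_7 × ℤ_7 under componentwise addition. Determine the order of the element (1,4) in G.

The order of (1,4) in Z_7 × Z_7 is lcm(ord(1) in Z_7, ord(4) in Z_7).
ord(1) = 7 and ord(4) = 7, so |⟨(1,4)⟩| = lcm(7, 7) = 7.

7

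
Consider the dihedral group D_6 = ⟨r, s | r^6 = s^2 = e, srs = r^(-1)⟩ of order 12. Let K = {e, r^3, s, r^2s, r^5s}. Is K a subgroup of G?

No

|K| = 5 does not divide |G| = 12, so by Lagrange K is not a subgroup.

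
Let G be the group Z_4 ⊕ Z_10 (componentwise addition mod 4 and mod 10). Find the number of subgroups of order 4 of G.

3

|G| = 40 and 4 | 40, so subgroups of order 4 are possible by Lagrange.
The subgroups of order 4 are: {(0,0), (0,5), (2,0), (2,5)}; {(0,0), (1,0), (2,0), (3,0)}; {(0,0), (1,5), (2,0), (3,5)}.
So G has 3 subgroups of order 4.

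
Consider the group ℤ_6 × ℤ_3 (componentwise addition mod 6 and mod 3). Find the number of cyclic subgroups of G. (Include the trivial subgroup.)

10

A cyclic subgroup of order d is generated by each of its φ(d) elements of order d, so the cyclic subgroups of order d number (#elements of order d)/φ(d).
Cyclic subgroups by order — order 1: 1; order 2: 1; order 3: 4; order 6: 4.
Total: 10.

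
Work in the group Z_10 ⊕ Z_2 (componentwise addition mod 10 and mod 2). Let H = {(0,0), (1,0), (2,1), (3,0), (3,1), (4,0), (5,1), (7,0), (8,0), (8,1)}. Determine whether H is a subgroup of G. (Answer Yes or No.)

No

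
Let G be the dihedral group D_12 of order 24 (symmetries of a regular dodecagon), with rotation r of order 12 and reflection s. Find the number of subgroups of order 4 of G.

7

|G| = 24 and 4 | 24, so subgroups of order 4 are possible by Lagrange.
The subgroups of order 4 are: {e, r^6, r^4s, r^10s}; {e, r^6, r^5s, r^11s}; {e, r^6, r^2s, r^8s}; {e, r^3, r^6, r^9}; … (7 in all).
So G has 7 subgroups of order 4.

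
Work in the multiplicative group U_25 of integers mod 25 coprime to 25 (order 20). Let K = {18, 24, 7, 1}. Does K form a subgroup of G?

Yes

|K| = 4 divides |G| = 20, consistent with Lagrange.
K contains the identity, every element's inverse is in K, and K is closed under ·: it is a subgroup.
In fact K = ⟨18⟩.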